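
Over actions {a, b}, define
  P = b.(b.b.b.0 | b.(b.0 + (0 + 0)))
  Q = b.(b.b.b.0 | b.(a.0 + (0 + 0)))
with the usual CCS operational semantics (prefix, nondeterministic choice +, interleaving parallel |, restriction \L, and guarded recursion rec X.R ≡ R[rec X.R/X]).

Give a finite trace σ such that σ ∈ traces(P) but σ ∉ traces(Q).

LTS(P): 13 reachable states
  u0 = b.(b.b.b.0 | b.(b.0 + (0 + 0))) has moves =b=> u1
  u1 = b.b.b.0 | b.(b.0 + (0 + 0)) has moves =b=> u2, =b=> u3
  u2 = b.b.0 | b.(b.0 + (0 + 0)) has moves =b=> u4, =b=> u5
  u3 = b.b.b.0 | (b.0 + (0 + 0)) has moves =b=> u5, =b=> u6
  u4 = b.0 | b.(b.0 + (0 + 0)) has moves =b=> u7, =b=> u8
  u5 = b.b.0 | (b.0 + (0 + 0)) has moves =b=> u8, =b=> u9
  u6 = b.b.b.0 | 0 has moves =b=> u9
  u7 = 0 | b.(b.0 + (0 + 0)) has moves =b=> u10
  u8 = b.0 | (b.0 + (0 + 0)) has moves =b=> u10, =b=> u11
  u9 = b.b.0 | 0 has moves =b=> u11
  u10 = 0 | (b.0 + (0 + 0)) has moves =b=> u12
  u11 = b.0 | 0 has moves =b=> u12
  u12 = 0 | 0 has moves ·
LTS(Q): 13 reachable states
  v0 = b.(b.b.b.0 | b.(a.0 + (0 + 0))) has moves =b=> v1
  v1 = b.b.b.0 | b.(a.0 + (0 + 0)) has moves =b=> v2, =b=> v3
  v2 = b.b.0 | b.(a.0 + (0 + 0)) has moves =b=> v4, =b=> v5
  v3 = b.b.b.0 | (a.0 + (0 + 0)) has moves =a=> v6, =b=> v5
  v4 = b.0 | b.(a.0 + (0 + 0)) has moves =b=> v7, =b=> v8
  v5 = b.b.0 | (a.0 + (0 + 0)) has moves =a=> v9, =b=> v8
  v6 = b.b.b.0 | 0 has moves =b=> v9
  v7 = 0 | b.(a.0 + (0 + 0)) has moves =b=> v10
  v8 = b.0 | (a.0 + (0 + 0)) has moves =a=> v11, =b=> v10
  v9 = b.b.0 | 0 has moves =b=> v11
  v10 = 0 | (a.0 + (0 + 0)) has moves =a=> v12
  v11 = b.0 | 0 has moves =b=> v12
  v12 = 0 | 0 has moves ·
Run σ = ⟨bbbbbb⟩ on P: start {u0}
  step 1 (b): {u1}
  step 2 (b): {u2, u3}
  step 3 (b): {u4, u5, u6}
  step 4 (b): {u7, u8, u9}
  step 5 (b): {u10, u11}
  step 6 (b): {u12}
  ✓ P
Run σ = ⟨bbbbbb⟩ on Q: start {v0}
  step 1 (b): {v1}
  step 2 (b): {v2, v3}
  step 3 (b): {v4, v5}
  step 4 (b): {v7, v8}
  step 5 (b): {v10}
  step 6 (b): no successor for Q

bbbbbb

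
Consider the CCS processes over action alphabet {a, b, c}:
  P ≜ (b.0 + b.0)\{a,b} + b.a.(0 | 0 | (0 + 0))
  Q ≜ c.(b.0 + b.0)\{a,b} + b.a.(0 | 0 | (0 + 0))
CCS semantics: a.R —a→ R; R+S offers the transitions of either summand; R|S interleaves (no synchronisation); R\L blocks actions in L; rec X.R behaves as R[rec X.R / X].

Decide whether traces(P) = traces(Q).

traces(P) ≠ traces(Q) — witness ⟨c⟩

P's transition system — 3 states:
  u0 = (b.0 + b.0)\{a,b} + b.a.(0 | 0 | (0 + 0)) has moves —b→ u1
  u1 = a.(0 | 0 | (0 + 0)) has moves —a→ u2
  u2 = 0 | 0 | (0 + 0) has moves ·
Q's transition system — 4 states:
  v0 = c.(b.0 + b.0)\{a,b} + b.a.(0 | 0 | (0 + 0)) has moves —b→ v1, —c→ v2
  v1 = a.(0 | 0 | (0 + 0)) has moves —a→ v3
  v2 = (b.0 + b.0)\{a,b} has moves ·
  v3 = 0 | 0 | (0 + 0) has moves ·
Trace ⟨c⟩ through Q, begin at {v0}:
  step 1 (c): {v2}
  ✓ Q
Trace ⟨c⟩ through P, begin at {u0}:
  step 1 (c): no successor for P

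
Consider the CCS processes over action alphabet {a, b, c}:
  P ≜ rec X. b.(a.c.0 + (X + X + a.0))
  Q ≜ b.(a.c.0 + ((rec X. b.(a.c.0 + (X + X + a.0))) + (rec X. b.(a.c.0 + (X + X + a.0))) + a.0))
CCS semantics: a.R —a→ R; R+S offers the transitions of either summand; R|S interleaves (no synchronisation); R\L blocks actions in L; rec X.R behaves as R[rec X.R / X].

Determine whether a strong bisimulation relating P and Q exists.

P ~ Q

Reachable graph of P (4 states):
  u0 = rec X. b.(a.c.0 + (X + X + a.0)) :: —b→ u1
  u1 = a.c.0 + ((rec X. b.(a.c.0 + (X + X + a.0))) + (rec X. b.(a.c.0 + (X + X + a.0))) + a.0) :: —a→ u2, —a→ u3, —b→ u1
  u2 = 0 :: stopped
  u3 = c.0 :: —c→ u2
Reachable graph of Q (4 states):
  v0 = b.(a.c.0 + ((rec X. b.(a.c.0 + (X + X + a.0))) + (rec X. b.(a.c.0 + (X + X + a.0))) + a.0)) :: —b→ v1
  v1 = a.c.0 + ((rec X. b.(a.c.0 + (X + X + a.0))) + (rec X. b.(a.c.0 + (X + X + a.0))) + a.0) :: —a→ v2, —a→ v3, —b→ v1
  v2 = 0 :: stopped
  v3 = c.0 :: —c→ v2
Bisimilarity quotient blocks:
  B0 = {u0, v0}
  B1 = {u1, v1}
  B2 = {u2, v2}
  B3 = {u3, v3}
u0 ∈ B0, v0 ∈ B0 → same block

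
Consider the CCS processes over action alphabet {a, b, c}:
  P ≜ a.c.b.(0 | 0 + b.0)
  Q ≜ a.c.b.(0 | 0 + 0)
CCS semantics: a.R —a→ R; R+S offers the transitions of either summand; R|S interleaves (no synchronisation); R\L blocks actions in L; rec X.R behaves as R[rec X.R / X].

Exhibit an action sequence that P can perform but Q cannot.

acbb

LTS(P): 5 reachable states
  m0 = a.c.b.(0 | 0 + b.0) → =a=> m1
  m1 = c.b.(0 | 0 + b.0) → =c=> m2
  m2 = b.(0 | 0 + b.0) → =b=> m3
  m3 = 0 | 0 + b.0 → =b=> m4
  m4 = 0 → stopped
LTS(Q): 4 reachable states
  n0 = a.c.b.(0 | 0 + 0) → =a=> n1
  n1 = c.b.(0 | 0 + 0) → =c=> n2
  n2 = b.(0 | 0 + 0) → =b=> n3
  n3 = 0 | 0 + 0 → stopped
Executing acbb from P (initial set {m0}):
  after a @ step 1: {m1}
  after c @ step 2: {m2}
  after b @ step 3: {m3}
  after b @ step 4: {m4}
  P completes σ.
Executing acbb from Q (initial set {n0}):
  after a @ step 1: {n1}
  after c @ step 2: {n2}
  after b @ step 3: {n3}
  after b @ step 4: ∅ (Q stuck)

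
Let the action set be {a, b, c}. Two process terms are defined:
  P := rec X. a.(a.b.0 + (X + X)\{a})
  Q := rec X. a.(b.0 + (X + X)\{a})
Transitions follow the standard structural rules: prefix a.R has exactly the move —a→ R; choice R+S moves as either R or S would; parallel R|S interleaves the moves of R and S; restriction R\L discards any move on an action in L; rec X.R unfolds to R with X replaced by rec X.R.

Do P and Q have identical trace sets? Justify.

traces(P) ≠ traces(Q) — witness ⟨aa⟩

P's transition system — 4 states:
  u0 = rec X. a.(a.b.0 + (X + X)\{a}) ⊢ =a=> u1
  u1 = a.b.0 + ((rec X. a.(a.b.0 + (X + X)\{a})) + (rec X. a.(a.b.0 + (X + X)\{a})))\{a} ⊢ =a=> u2
  u2 = b.0 ⊢ =b=> u3
  u3 = 0 ⊢ (no moves)
Q's transition system — 3 states:
  v0 = rec X. a.(b.0 + (X + X)\{a}) ⊢ =a=> v1
  v1 = b.0 + ((rec X. a.(b.0 + (X + X)\{a})) + (rec X. a.(b.0 + (X + X)\{a})))\{a} ⊢ =b=> v2
  v2 = 0 ⊢ (no moves)
Trace ⟨aa⟩ through P, begin at {u0}:
  after a @ step 1: {u1}
  after a @ step 2: {u2}
  ✓ P
Trace ⟨aa⟩ through Q, begin at {v0}:
  after a @ step 1: {v1}
  after a @ step 2: no successor for Q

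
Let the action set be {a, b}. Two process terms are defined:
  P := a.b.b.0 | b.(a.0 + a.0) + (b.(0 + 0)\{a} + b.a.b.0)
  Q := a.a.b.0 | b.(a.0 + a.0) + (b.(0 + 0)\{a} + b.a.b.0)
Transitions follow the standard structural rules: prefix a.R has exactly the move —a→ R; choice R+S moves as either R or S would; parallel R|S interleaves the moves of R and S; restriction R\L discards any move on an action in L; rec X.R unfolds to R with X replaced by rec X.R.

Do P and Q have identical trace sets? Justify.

NO — witness ⟨abb⟩

Reachable graph of P (16 states):
  u0 = a.b.b.0 | b.(a.0 + a.0) + (b.(0 + 0)\{a} + b.a.b.0) has moves -a-> u1, -b-> u2, -b-> u3, -b-> u4
  u1 = b.b.0 | b.(a.0 + a.0) has moves -b-> u5, -b-> u6
  u2 = (0 + 0)\{a} has moves stopped
  u3 = a.b.0 has moves -a-> u7
  u4 = a.b.b.0 | (a.0 + a.0) has moves -a-> u6, -a-> u8
  u5 = b.0 | b.(a.0 + a.0) has moves -b-> u10, -b-> u9
  u6 = b.b.0 | (a.0 + a.0) has moves -a-> u11, -b-> u10
  u7 = b.0 has moves -b-> u12
  u8 = a.b.b.0 | 0 has moves -a-> u11
  u9 = 0 | b.(a.0 + a.0) has moves -b-> u13
  u10 = b.0 | (a.0 + a.0) has moves -a-> u14, -b-> u13
  u11 = b.b.0 | 0 has moves -b-> u14
  u12 = 0 has moves stopped
  u13 = 0 | (a.0 + a.0) has moves -a-> u15
  u14 = b.0 | 0 has moves -b-> u15
  u15 = 0 | 0 has moves stopped
Reachable graph of Q (16 states):
  v0 = a.a.b.0 | b.(a.0 + a.0) + (b.(0 + 0)\{a} + b.a.b.0) has moves -a-> v1, -b-> v2, -b-> v3, -b-> v4
  v1 = a.b.0 | b.(a.0 + a.0) has moves -a-> v5, -b-> v6
  v2 = (0 + 0)\{a} has moves stopped
  v3 = a.a.b.0 | (a.0 + a.0) has moves -a-> v6, -a-> v7
  v4 = a.b.0 has moves -a-> v8
  v5 = b.0 | b.(a.0 + a.0) has moves -b-> v10, -b-> v9
  v6 = a.b.0 | (a.0 + a.0) has moves -a-> v10, -a-> v11
  v7 = a.a.b.0 | 0 has moves -a-> v11
  v8 = b.0 has moves -b-> v12
  v9 = 0 | b.(a.0 + a.0) has moves -b-> v13
  v10 = b.0 | (a.0 + a.0) has moves -a-> v14, -b-> v13
  v11 = a.b.0 | 0 has moves -a-> v14
  v12 = 0 has moves stopped
  v13 = 0 | (a.0 + a.0) has moves -a-> v15
  v14 = b.0 | 0 has moves -b-> v15
  v15 = 0 | 0 has moves stopped
Executing abb from P (initial set {u0}):
  step 1 (a): {u1}
  step 2 (b): {u5, u6}
  step 3 (b): {u10, u9}
  — P admits the full trace.
Executing abb from Q (initial set {v0}):
  step 1 (a): {v1}
  step 2 (b): {v6}
  step 3 (b): no successor for Q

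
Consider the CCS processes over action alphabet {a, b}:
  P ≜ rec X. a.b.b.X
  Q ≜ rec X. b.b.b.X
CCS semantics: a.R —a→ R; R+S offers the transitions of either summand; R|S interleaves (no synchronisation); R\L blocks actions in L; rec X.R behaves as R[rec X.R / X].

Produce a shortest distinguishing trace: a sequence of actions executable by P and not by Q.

a

P's transition system — 3 states:
  m0 = rec X. a.b.b.X has moves -a-> m1
  m1 = b.b.(rec X. a.b.b.X) has moves -b-> m2
  m2 = b.(rec X. a.b.b.X) has moves -b-> m0
Q's transition system — 3 states:
  n0 = rec X. b.b.b.X has moves -b-> n1
  n1 = b.b.(rec X. b.b.b.X) has moves -b-> n2
  n2 = b.(rec X. b.b.b.X) has moves -b-> n0
Trace ⟨a⟩ through P, begin at {m0}:
  after a @ step 1: {m1}
  P completes σ.
Trace ⟨a⟩ through Q, begin at {n0}:
  after a @ step 1: no successor for Q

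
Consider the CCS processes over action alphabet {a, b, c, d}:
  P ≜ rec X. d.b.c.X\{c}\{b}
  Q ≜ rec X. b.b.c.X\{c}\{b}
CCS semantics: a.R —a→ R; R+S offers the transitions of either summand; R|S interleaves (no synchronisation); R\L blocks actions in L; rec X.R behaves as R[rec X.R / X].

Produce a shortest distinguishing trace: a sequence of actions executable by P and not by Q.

LTS(P): 5 reachable states
  p0 = rec X. d.b.c.X\{c}\{b} → =d=> p1
  p1 = b.c.(rec X. d.b.c.X\{c}\{b})\{c}\{b} → =b=> p2
  p2 = c.(rec X. d.b.c.X\{c}\{b})\{c}\{b} → =c=> p3
  p3 = (rec X. d.b.c.X\{c}\{b})\{c}\{b} → =d=> p4
  p4 = (b.c.(rec X. d.b.c.X\{c}\{b})\{c}\{b})\{c}\{b} → ·
LTS(Q): 4 reachable states
  q0 = rec X. b.b.c.X\{c}\{b} → =b=> q1
  q1 = b.c.(rec X. b.b.c.X\{c}\{b})\{c}\{b} → =b=> q2
  q2 = c.(rec X. b.b.c.X\{c}\{b})\{c}\{b} → =c=> q3
  q3 = (rec X. b.b.c.X\{c}\{b})\{c}\{b} → ·
Executing d from P (initial set {p0}):
  [1] d ⇒ {p1}
  P completes σ.
Executing d from Q (initial set {q0}):
  [1] d ⇒ ∅ (Q stuck)

d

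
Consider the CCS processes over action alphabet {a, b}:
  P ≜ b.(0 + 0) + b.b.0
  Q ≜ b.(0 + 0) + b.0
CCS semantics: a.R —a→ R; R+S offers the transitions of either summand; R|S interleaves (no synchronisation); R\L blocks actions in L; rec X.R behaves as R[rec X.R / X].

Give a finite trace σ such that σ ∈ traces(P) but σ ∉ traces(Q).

bb

LTS(P): 4 reachable states
  u0 = b.(0 + 0) + b.b.0 → =b=> u1, =b=> u2
  u1 = 0 + 0 → ∅
  u2 = b.0 → =b=> u3
  u3 = 0 → ∅
LTS(Q): 3 reachable states
  v0 = b.(0 + 0) + b.0 → =b=> v1, =b=> v2
  v1 = 0 → ∅
  v2 = 0 + 0 → ∅
Executing bb from P (initial set {u0}):
  [1] b ⇒ {u1, u2}
  [2] b ⇒ {u3}
  ✓ P
Executing bb from Q (initial set {v0}):
  [1] b ⇒ {v1, v2}
  [2] b ⇒ no successor for Q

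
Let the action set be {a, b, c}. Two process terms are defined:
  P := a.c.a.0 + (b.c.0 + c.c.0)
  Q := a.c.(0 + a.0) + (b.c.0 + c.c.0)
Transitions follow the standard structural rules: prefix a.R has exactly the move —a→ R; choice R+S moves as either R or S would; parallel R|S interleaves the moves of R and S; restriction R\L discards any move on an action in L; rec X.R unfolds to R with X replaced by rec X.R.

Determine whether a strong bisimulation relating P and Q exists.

LTS(P): 5 reachable states
  u0 = a.c.a.0 + (b.c.0 + c.c.0) → -a-> u1, -b-> u2, -c-> u2
  u1 = c.a.0 → -c-> u3
  u2 = c.0 → -c-> u4
  u3 = a.0 → -a-> u4
  u4 = 0 → stopped
LTS(Q): 5 reachable states
  v0 = a.c.(0 + a.0) + (b.c.0 + c.c.0) → -a-> v1, -b-> v2, -c-> v2
  v1 = c.(0 + a.0) → -c-> v3
  v2 = c.0 → -c-> v4
  v3 = 0 + a.0 → -a-> v4
  v4 = 0 → stopped
Coarsest stable partition (strong bisimilarity classes):
  B0 = {u0, v0}
  B1 = {u2, v2}
  B2 = {u4, v4}
  B3 = {u1, v1}
  B4 = {u3, v3}
u0 ∈ B0, v0 ∈ B0 → same block

bisimilar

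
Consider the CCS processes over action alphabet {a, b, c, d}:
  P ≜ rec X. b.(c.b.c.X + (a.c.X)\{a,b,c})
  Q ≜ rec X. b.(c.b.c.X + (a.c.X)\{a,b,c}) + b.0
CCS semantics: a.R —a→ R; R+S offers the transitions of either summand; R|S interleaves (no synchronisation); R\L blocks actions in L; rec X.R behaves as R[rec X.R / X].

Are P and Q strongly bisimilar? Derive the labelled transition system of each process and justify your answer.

LTS(P): 4 reachable states
  m0 = rec X. b.(c.b.c.X + (a.c.X)\{a,b,c}) :: ··b··> m1
  m1 = c.b.c.(rec X. b.(c.b.c.X + (a.c.X)\{a,b,c})) + (a.c.(rec X. b.(c.b.c.X + (a.c.X)\{a,b,c})))\{a,b,c} :: ··c··> m2
  m2 = b.c.(rec X. b.(c.b.c.X + (a.c.X)\{a,b,c})) :: ··b··> m3
  m3 = c.(rec X. b.(c.b.c.X + (a.c.X)\{a,b,c})) :: ··c··> m0
LTS(Q): 5 reachable states
  n0 = rec X. b.(c.b.c.X + (a.c.X)\{a,b,c}) + b.0 :: ··b··> n1, ··b··> n2
  n1 = 0 :: (no moves)
  n2 = c.b.c.(rec X. b.(c.b.c.X + (a.c.X)\{a,b,c}) + b.0) + (a.c.(rec X. b.(c.b.c.X + (a.c.X)\{a,b,c}) + b.0))\{a,b,c} :: ··c··> n3
  n3 = b.c.(rec X. b.(c.b.c.X + (a.c.X)\{a,b,c}) + b.0) :: ··b··> n4
  n4 = c.(rec X. b.(c.b.c.X + (a.c.X)\{a,b,c}) + b.0) :: ··c··> n0
Partition-refinement fixed point:
  B0 = {m0, m2}
  B1 = {m1, m3}
  B2 = {n0}
  B3 = {n2}
  B4 = {n3}
  B5 = {n4}
  B6 = {n1}
m0 ∈ B0, n0 ∈ B2 → different blocks

not bisimilar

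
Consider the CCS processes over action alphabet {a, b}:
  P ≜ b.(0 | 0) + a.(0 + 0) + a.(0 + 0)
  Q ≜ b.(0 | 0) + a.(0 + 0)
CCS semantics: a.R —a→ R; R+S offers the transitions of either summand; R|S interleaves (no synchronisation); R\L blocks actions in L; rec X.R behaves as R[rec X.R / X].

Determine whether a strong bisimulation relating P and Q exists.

bisimilar

Reachable graph of P (3 states):
  p0 = b.(0 | 0) + a.(0 + 0) + a.(0 + 0) :: --a--▸ p1, --b--▸ p2
  p1 = 0 + 0 :: ∅
  p2 = 0 | 0 :: ∅
Reachable graph of Q (3 states):
  q0 = b.(0 | 0) + a.(0 + 0) :: --a--▸ q1, --b--▸ q2
  q1 = 0 + 0 :: ∅
  q2 = 0 | 0 :: ∅
Bisimilarity quotient blocks:
  B0 = {p0, q0}
  B1 = {p1, p2, q1, q2}
p0 ∈ B0, q0 ∈ B0 → same block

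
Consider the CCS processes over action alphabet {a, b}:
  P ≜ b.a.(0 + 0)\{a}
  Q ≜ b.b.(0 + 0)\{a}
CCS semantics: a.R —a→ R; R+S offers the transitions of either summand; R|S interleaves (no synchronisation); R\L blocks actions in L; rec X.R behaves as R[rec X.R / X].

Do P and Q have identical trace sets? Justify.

LTS(P): 3 reachable states
  u0 = b.a.(0 + 0)\{a} → -b-> u1
  u1 = a.(0 + 0)\{a} → -a-> u2
  u2 = (0 + 0)\{a} → stopped
LTS(Q): 3 reachable states
  v0 = b.b.(0 + 0)\{a} → -b-> v1
  v1 = b.(0 + 0)\{a} → -b-> v2
  v2 = (0 + 0)\{a} → stopped
Trace ⟨ba⟩ through P, begin at {u0}:
  [1] b ⇒ {u1}
  [2] a ⇒ {u2}
  P completes σ.
Trace ⟨ba⟩ through Q, begin at {v0}:
  [1] b ⇒ {v1}
  [2] a ⇒ ∅  — Q cannot continue

trace-distinct — witness ⟨ba⟩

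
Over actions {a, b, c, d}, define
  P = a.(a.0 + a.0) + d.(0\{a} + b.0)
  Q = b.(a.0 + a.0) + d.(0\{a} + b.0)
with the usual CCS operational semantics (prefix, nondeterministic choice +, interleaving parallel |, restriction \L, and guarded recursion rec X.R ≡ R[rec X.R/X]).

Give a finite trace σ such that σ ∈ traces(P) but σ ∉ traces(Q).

a

Reachable graph of P (4 states):
  u0 = a.(a.0 + a.0) + d.(0\{a} + b.0) ⊢ --a--▸ u1, --d--▸ u2
  u1 = a.0 + a.0 ⊢ --a--▸ u3
  u2 = 0\{a} + b.0 ⊢ --b--▸ u3
  u3 = 0 ⊢ (no moves)
Reachable graph of Q (4 states):
  v0 = b.(a.0 + a.0) + d.(0\{a} + b.0) ⊢ --b--▸ v1, --d--▸ v2
  v1 = a.0 + a.0 ⊢ --a--▸ v3
  v2 = 0\{a} + b.0 ⊢ --b--▸ v3
  v3 = 0 ⊢ (no moves)
Trace ⟨a⟩ through P, begin at {u0}:
  after a @ step 1: {u1}
  ✓ P
Trace ⟨a⟩ through Q, begin at {v0}:
  after a @ step 1: no successor for Q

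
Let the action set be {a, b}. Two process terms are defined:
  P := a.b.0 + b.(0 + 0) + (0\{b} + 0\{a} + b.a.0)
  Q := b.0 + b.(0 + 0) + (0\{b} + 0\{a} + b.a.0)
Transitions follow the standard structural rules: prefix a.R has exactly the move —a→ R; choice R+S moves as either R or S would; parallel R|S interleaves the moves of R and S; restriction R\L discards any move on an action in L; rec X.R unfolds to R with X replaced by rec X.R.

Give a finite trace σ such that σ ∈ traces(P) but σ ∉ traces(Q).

a

LTS(P): 5 reachable states
  s0 = a.b.0 + b.(0 + 0) + (0\{b} + 0\{a} + b.a.0) ⊢ =a=> s1, =b=> s2, =b=> s3
  s1 = b.0 ⊢ =b=> s4
  s2 = 0 + 0 ⊢ ∅
  s3 = a.0 ⊢ =a=> s4
  s4 = 0 ⊢ ∅
LTS(Q): 4 reachable states
  t0 = b.0 + b.(0 + 0) + (0\{b} + 0\{a} + b.a.0) ⊢ =b=> t1, =b=> t2, =b=> t3
  t1 = 0 ⊢ ∅
  t2 = 0 + 0 ⊢ ∅
  t3 = a.0 ⊢ =a=> t1
Executing a from P (initial set {s0}):
  step 1 (a): {s1}
  — P admits the full trace.
Executing a from Q (initial set {t0}):
  step 1 (a): ∅  — Q cannot continue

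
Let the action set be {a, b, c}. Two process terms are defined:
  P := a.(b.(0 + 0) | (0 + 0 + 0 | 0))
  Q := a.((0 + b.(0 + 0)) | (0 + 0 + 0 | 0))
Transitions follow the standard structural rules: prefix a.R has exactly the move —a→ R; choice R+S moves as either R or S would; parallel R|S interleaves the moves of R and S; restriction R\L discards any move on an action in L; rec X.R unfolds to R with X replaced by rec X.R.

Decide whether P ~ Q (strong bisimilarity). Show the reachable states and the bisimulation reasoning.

P's transition system — 3 states:
  s0 = a.(b.(0 + 0) | (0 + 0 + 0 | 0)) :: =a=> s1
  s1 = b.(0 + 0) | (0 + 0 + 0 | 0) :: =b=> s2
  s2 = (0 + 0) | (0 + 0 + 0 | 0) :: (no moves)
Q's transition system — 3 states:
  t0 = a.((0 + b.(0 + 0)) | (0 + 0 + 0 | 0)) :: =a=> t1
  t1 = (0 + b.(0 + 0)) | (0 + 0 + 0 | 0) :: =b=> t2
  t2 = (0 + 0) | (0 + 0 + 0 | 0) :: (no moves)
Partition-refinement fixed point:
  B0 = {s0, t0}
  B1 = {s1, t1}
  B2 = {s2, t2}
s0 ∈ B0, t0 ∈ B0 → same block

P ~ Q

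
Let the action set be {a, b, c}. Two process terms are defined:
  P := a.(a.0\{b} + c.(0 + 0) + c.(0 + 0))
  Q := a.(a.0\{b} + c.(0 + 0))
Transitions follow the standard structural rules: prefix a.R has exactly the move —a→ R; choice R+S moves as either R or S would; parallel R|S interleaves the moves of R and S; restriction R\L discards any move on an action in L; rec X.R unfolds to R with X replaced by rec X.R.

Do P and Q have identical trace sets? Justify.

trace-equivalent

LTS(P): 4 reachable states
  u0 = a.(a.0\{b} + c.(0 + 0) + c.(0 + 0)) | ··a··> u1
  u1 = a.0\{b} + c.(0 + 0) + c.(0 + 0) | ··a··> u2, ··c··> u3
  u2 = 0\{b} | (no moves)
  u3 = 0 + 0 | (no moves)
LTS(Q): 4 reachable states
  v0 = a.(a.0\{b} + c.(0 + 0)) | ··a··> v1
  v1 = a.0\{b} + c.(0 + 0) | ··a··> v2, ··c··> v3
  v2 = 0\{b} | (no moves)
  v3 = 0 + 0 | (no moves)
Bisimilarity quotient blocks:
  B0 = {u0, v0}
  B1 = {u1, v1}
  B2 = {u2, u3, v2, v3}
u0 ∈ B0, v0 ∈ B0 → same block
Bisimilar ⇒ trace-equivalent.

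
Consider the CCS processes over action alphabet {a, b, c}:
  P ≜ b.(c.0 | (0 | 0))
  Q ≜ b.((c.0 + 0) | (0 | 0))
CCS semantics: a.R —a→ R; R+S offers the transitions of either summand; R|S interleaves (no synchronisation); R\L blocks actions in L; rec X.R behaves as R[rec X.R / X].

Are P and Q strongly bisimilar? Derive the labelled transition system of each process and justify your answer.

LTS(P): 3 reachable states
  p0 = b.(c.0 | (0 | 0)) ⊢ —b→ p1
  p1 = c.0 | (0 | 0) ⊢ —c→ p2
  p2 = 0 | (0 | 0) ⊢ ∅
LTS(Q): 3 reachable states
  q0 = b.((c.0 + 0) | (0 | 0)) ⊢ —b→ q1
  q1 = (c.0 + 0) | (0 | 0) ⊢ —c→ q2
  q2 = 0 | (0 | 0) ⊢ ∅
Bisimilarity quotient blocks:
  B0 = {p0, q0}
  B1 = {p1, q1}
  B2 = {p2, q2}
p0 ∈ B0, q0 ∈ B0 → same block

bisimilar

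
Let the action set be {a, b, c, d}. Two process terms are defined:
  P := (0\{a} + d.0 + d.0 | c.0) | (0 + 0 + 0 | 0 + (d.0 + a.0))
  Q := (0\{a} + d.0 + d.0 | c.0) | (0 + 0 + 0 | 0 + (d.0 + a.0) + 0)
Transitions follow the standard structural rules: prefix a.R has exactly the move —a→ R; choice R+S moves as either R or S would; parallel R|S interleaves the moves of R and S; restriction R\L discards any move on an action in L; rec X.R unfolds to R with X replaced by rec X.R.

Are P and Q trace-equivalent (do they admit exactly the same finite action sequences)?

traces(P) = traces(Q)

P's transition system — 10 states:
  u0 = (0\{a} + d.0 + d.0 | c.0) | (0 + 0 + 0 | 0 + (d.0 + a.0)) → --a--▸ u1, --c--▸ u2, --d--▸ u1, --d--▸ u3, --d--▸ u4
  u1 = (0\{a} + d.0 + d.0 | c.0) | 0 → --c--▸ u5, --d--▸ u6, --d--▸ u7
  u2 = d.0 | 0 | (0 + 0 + 0 | 0 + (d.0 + a.0)) → --a--▸ u5, --d--▸ u5, --d--▸ u8
  u3 = 0 | (0 + 0 + 0 | 0 + (d.0 + a.0)) → --a--▸ u6, --d--▸ u6
  u4 = 0 | c.0 | (0 + 0 + 0 | 0 + (d.0 + a.0)) → --a--▸ u7, --c--▸ u8, --d--▸ u7
  u5 = d.0 | 0 | 0 → --d--▸ u9
  u6 = 0 | 0 → stopped
  u7 = 0 | c.0 | 0 → --c--▸ u9
  u8 = 0 | 0 | (0 + 0 + 0 | 0 + (d.0 + a.0)) → --a--▸ u9, --d--▸ u9
  u9 = 0 | 0 | 0 → stopped
Q's transition system — 10 states:
  v0 = (0\{a} + d.0 + d.0 | c.0) | (0 + 0 + 0 | 0 + (d.0 + a.0) + 0) → --a--▸ v1, --c--▸ v2, --d--▸ v1, --d--▸ v3, --d--▸ v4
  v1 = (0\{a} + d.0 + d.0 | c.0) | 0 → --c--▸ v5, --d--▸ v6, --d--▸ v7
  v2 = d.0 | 0 | (0 + 0 + 0 | 0 + (d.0 + a.0) + 0) → --a--▸ v5, --d--▸ v5, --d--▸ v8
  v3 = 0 | (0 + 0 + 0 | 0 + (d.0 + a.0) + 0) → --a--▸ v6, --d--▸ v6
  v4 = 0 | c.0 | (0 + 0 + 0 | 0 + (d.0 + a.0) + 0) → --a--▸ v7, --c--▸ v8, --d--▸ v7
  v5 = d.0 | 0 | 0 → --d--▸ v9
  v6 = 0 | 0 → stopped
  v7 = 0 | c.0 | 0 → --c--▸ v9
  v8 = 0 | 0 | (0 + 0 + 0 | 0 + (d.0 + a.0) + 0) → --a--▸ v9, --d--▸ v9
  v9 = 0 | 0 | 0 → stopped
Partition-refinement fixed point:
  B0 = {u0, v0}
  B1 = {u4, v4}
  B2 = {u7, v7}
  B3 = {u6, u9, v6, v9}
  B4 = {u3, u8, v3, v8}
  B5 = {u2, v2}
  B6 = {u5, v5}
  B7 = {u1, v1}
u0 ∈ B0, v0 ∈ B0 → same block
Bisimilar ⇒ trace-equivalent.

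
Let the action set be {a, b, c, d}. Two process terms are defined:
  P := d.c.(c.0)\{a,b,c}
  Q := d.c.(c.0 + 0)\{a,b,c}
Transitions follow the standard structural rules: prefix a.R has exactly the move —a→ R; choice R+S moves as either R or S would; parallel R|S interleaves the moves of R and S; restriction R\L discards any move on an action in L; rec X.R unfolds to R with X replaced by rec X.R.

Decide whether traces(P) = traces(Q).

YES

LTS(P): 3 reachable states
  p0 = d.c.(c.0)\{a,b,c} ⊢ ··d··> p1
  p1 = c.(c.0)\{a,b,c} ⊢ ··c··> p2
  p2 = (c.0)\{a,b,c} ⊢ ∅
LTS(Q): 3 reachable states
  q0 = d.c.(c.0 + 0)\{a,b,c} ⊢ ··d··> q1
  q1 = c.(c.0 + 0)\{a,b,c} ⊢ ··c··> q2
  q2 = (c.0 + 0)\{a,b,c} ⊢ ∅
Bisimilarity quotient blocks:
  B0 = {p0, q0}
  B1 = {p1, q1}
  B2 = {p2, q2}
p0 ∈ B0, q0 ∈ B0 → same block
Bisimilar ⇒ trace-equivalent.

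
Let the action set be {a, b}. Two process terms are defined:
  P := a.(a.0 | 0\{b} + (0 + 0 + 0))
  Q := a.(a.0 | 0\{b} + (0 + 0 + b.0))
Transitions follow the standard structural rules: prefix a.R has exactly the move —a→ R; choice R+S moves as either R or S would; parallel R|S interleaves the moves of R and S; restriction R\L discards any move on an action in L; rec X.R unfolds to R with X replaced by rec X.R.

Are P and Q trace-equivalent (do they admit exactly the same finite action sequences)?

LTS(P): 3 reachable states
  s0 = a.(a.0 | 0\{b} + (0 + 0 + 0)) has moves -a-> s1
  s1 = a.0 | 0\{b} + (0 + 0 + 0) has moves -a-> s2
  s2 = 0 | 0\{b} has moves ∅
LTS(Q): 4 reachable states
  t0 = a.(a.0 | 0\{b} + (0 + 0 + b.0)) has moves -a-> t1
  t1 = a.0 | 0\{b} + (0 + 0 + b.0) has moves -a-> t2, -b-> t3
  t2 = 0 | 0\{b} has moves ∅
  t3 = 0 has moves ∅
Trace ⟨ab⟩ through Q, begin at {t0}:
  after a @ step 1: {t1}
  after b @ step 2: {t3}
  Q completes σ.
Trace ⟨ab⟩ through P, begin at {s0}:
  after a @ step 1: {s1}
  after b @ step 2: ∅ (P stuck)

NO — witness ⟨ab⟩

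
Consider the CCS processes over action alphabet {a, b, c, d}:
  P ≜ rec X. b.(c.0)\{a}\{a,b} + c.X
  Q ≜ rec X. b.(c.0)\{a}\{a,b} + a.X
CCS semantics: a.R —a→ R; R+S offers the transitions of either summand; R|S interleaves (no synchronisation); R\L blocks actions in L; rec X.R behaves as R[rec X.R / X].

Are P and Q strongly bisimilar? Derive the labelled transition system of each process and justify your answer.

LTS(P): 3 reachable states
  p0 = rec X. b.(c.0)\{a}\{a,b} + c.X :: -b-> p1, -c-> p0
  p1 = (c.0)\{a}\{a,b} :: -c-> p2
  p2 = 0\{a}\{a,b} :: ·
LTS(Q): 3 reachable states
  q0 = rec X. b.(c.0)\{a}\{a,b} + a.X :: -a-> q0, -b-> q1
  q1 = (c.0)\{a}\{a,b} :: -c-> q2
  q2 = 0\{a}\{a,b} :: ·
Coarsest stable partition (strong bisimilarity classes):
  B0 = {p0}
  B1 = {p1, q1}
  B2 = {p2, q2}
  B3 = {q0}
p0 ∈ B0, q0 ∈ B3 → different blocks

not bisimilar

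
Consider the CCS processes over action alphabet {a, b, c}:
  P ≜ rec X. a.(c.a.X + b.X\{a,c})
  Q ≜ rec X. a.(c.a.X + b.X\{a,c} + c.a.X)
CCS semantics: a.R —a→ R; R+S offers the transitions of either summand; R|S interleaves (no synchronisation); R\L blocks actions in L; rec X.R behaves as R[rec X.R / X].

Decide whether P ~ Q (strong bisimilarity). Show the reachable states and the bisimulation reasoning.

P ~ Q

P's transition system — 4 states:
  p0 = rec X. a.(c.a.X + b.X\{a,c}) ⊢ =a=> p1
  p1 = c.a.(rec X. a.(c.a.X + b.X\{a,c})) + b.(rec X. a.(c.a.X + b.X\{a,c}))\{a,c} ⊢ =b=> p2, =c=> p3
  p2 = (rec X. a.(c.a.X + b.X\{a,c}))\{a,c} ⊢ deadlocked
  p3 = a.(rec X. a.(c.a.X + b.X\{a,c})) ⊢ =a=> p0
Q's transition system — 4 states:
  q0 = rec X. a.(c.a.X + b.X\{a,c} + c.a.X) ⊢ =a=> q1
  q1 = c.a.(rec X. a.(c.a.X + b.X\{a,c} + c.a.X)) + b.(rec X. a.(c.a.X + b.X\{a,c} + c.a.X))\{a,c} + c.a.(rec X. a.(c.a.X + b.X\{a,c} + c.a.X)) ⊢ =b=> q2, =c=> q3
  q2 = (rec X. a.(c.a.X + b.X\{a,c} + c.a.X))\{a,c} ⊢ deadlocked
  q3 = a.(rec X. a.(c.a.X + b.X\{a,c} + c.a.X)) ⊢ =a=> q0
Coarsest stable partition (strong bisimilarity classes):
  B0 = {p0, q0}
  B1 = {p1, q1}
  B2 = {p2, q2}
  B3 = {p3, q3}
p0 ∈ B0, q0 ∈ B0 → same block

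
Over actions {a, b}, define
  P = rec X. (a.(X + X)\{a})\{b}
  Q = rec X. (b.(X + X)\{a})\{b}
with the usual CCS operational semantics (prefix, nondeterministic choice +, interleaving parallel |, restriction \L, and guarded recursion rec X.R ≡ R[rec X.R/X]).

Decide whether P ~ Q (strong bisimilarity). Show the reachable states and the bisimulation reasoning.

P's transition system — 2 states:
  p0 = rec X. (a.(X + X)\{a})\{b} | —a→ p1
  p1 = ((rec X. (a.(X + X)\{a})\{b}) + (rec X. (a.(X + X)\{a})\{b}))\{a}\{b} | stopped
Q's transition system — 1 states:
  q0 = rec X. (b.(X + X)\{a})\{b} | stopped
Coarsest stable partition (strong bisimilarity classes):
  B0 = {p0}
  B1 = {p1, q0}
p0 ∈ B0, q0 ∈ B1 → different blocks

P ≁ Q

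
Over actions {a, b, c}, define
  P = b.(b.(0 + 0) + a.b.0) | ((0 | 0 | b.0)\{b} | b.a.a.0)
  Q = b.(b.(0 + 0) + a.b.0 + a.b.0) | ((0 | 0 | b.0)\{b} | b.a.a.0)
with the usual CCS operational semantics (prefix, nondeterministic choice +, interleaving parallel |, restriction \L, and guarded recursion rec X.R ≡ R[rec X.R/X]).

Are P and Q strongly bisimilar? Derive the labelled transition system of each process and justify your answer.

P ~ Q

P's transition system — 20 states:
  m0 = b.(b.(0 + 0) + a.b.0) | ((0 | 0 | b.0)\{b} | b.a.a.0) → --b--▸ m1, --b--▸ m2
  m1 = (b.(0 + 0) + a.b.0) | ((0 | 0 | b.0)\{b} | b.a.a.0) → --a--▸ m3, --b--▸ m4, --b--▸ m5
  m2 = b.(b.(0 + 0) + a.b.0) | ((0 | 0 | b.0)\{b} | a.a.0) → --a--▸ m6, --b--▸ m5
  m3 = b.0 | ((0 | 0 | b.0)\{b} | b.a.a.0) → --b--▸ m7, --b--▸ m8
  m4 = (0 + 0) | ((0 | 0 | b.0)\{b} | b.a.a.0) → --b--▸ m9
  m5 = (b.(0 + 0) + a.b.0) | ((0 | 0 | b.0)\{b} | a.a.0) → --a--▸ m10, --a--▸ m8, --b--▸ m9
  m6 = b.(b.(0 + 0) + a.b.0) | ((0 | 0 | b.0)\{b} | a.0) → --a--▸ m11, --b--▸ m10
  m7 = 0 | ((0 | 0 | b.0)\{b} | b.a.a.0) → --b--▸ m12
  m8 = b.0 | ((0 | 0 | b.0)\{b} | a.a.0) → --a--▸ m13, --b--▸ m12
  m9 = (0 + 0) | ((0 | 0 | b.0)\{b} | a.a.0) → --a--▸ m14
  m10 = (b.(0 + 0) + a.b.0) | ((0 | 0 | b.0)\{b} | a.0) → --a--▸ m13, --a--▸ m15, --b--▸ m14
  m11 = b.(b.(0 + 0) + a.b.0) | ((0 | 0 | b.0)\{b} | 0) → --b--▸ m15
  m12 = 0 | ((0 | 0 | b.0)\{b} | a.a.0) → --a--▸ m16
  m13 = b.0 | ((0 | 0 | b.0)\{b} | a.0) → --a--▸ m17, --b--▸ m16
  m14 = (0 + 0) | ((0 | 0 | b.0)\{b} | a.0) → --a--▸ m18
  m15 = (b.(0 + 0) + a.b.0) | ((0 | 0 | b.0)\{b} | 0) → --a--▸ m17, --b--▸ m18
  m16 = 0 | ((0 | 0 | b.0)\{b} | a.0) → --a--▸ m19
  m17 = b.0 | ((0 | 0 | b.0)\{b} | 0) → --b--▸ m19
  m18 = (0 + 0) | ((0 | 0 | b.0)\{b} | 0) → (no moves)
  m19 = 0 | ((0 | 0 | b.0)\{b} | 0) → (no moves)
Q's transition system — 20 states:
  n0 = b.(b.(0 + 0) + a.b.0 + a.b.0) | ((0 | 0 | b.0)\{b} | b.a.a.0) → --b--▸ n1, --b--▸ n2
  n1 = (b.(0 + 0) + a.b.0 + a.b.0) | ((0 | 0 | b.0)\{b} | b.a.a.0) → --a--▸ n3, --b--▸ n4, --b--▸ n5
  n2 = b.(b.(0 + 0) + a.b.0 + a.b.0) | ((0 | 0 | b.0)\{b} | a.a.0) → --a--▸ n6, --b--▸ n5
  n3 = b.0 | ((0 | 0 | b.0)\{b} | b.a.a.0) → --b--▸ n7, --b--▸ n8
  n4 = (0 + 0) | ((0 | 0 | b.0)\{b} | b.a.a.0) → --b--▸ n9
  n5 = (b.(0 + 0) + a.b.0 + a.b.0) | ((0 | 0 | b.0)\{b} | a.a.0) → --a--▸ n10, --a--▸ n8, --b--▸ n9
  n6 = b.(b.(0 + 0) + a.b.0 + a.b.0) | ((0 | 0 | b.0)\{b} | a.0) → --a--▸ n11, --b--▸ n10
  n7 = 0 | ((0 | 0 | b.0)\{b} | b.a.a.0) → --b--▸ n12
  n8 = b.0 | ((0 | 0 | b.0)\{b} | a.a.0) → --a--▸ n13, --b--▸ n12
  n9 = (0 + 0) | ((0 | 0 | b.0)\{b} | a.a.0) → --a--▸ n14
  n10 = (b.(0 + 0) + a.b.0 + a.b.0) | ((0 | 0 | b.0)\{b} | a.0) → --a--▸ n13, --a--▸ n15, --b--▸ n14
  n11 = b.(b.(0 + 0) + a.b.0 + a.b.0) | ((0 | 0 | b.0)\{b} | 0) → --b--▸ n15
  n12 = 0 | ((0 | 0 | b.0)\{b} | a.a.0) → --a--▸ n16
  n13 = b.0 | ((0 | 0 | b.0)\{b} | a.0) → --a--▸ n17, --b--▸ n16
  n14 = (0 + 0) | ((0 | 0 | b.0)\{b} | a.0) → --a--▸ n18
  n15 = (b.(0 + 0) + a.b.0 + a.b.0) | ((0 | 0 | b.0)\{b} | 0) → --a--▸ n17, --b--▸ n18
  n16 = 0 | ((0 | 0 | b.0)\{b} | a.0) → --a--▸ n19
  n17 = b.0 | ((0 | 0 | b.0)\{b} | 0) → --b--▸ n19
  n18 = (0 + 0) | ((0 | 0 | b.0)\{b} | 0) → (no moves)
  n19 = 0 | ((0 | 0 | b.0)\{b} | 0) → (no moves)
Bisimilarity quotient blocks:
  B0 = {m0, n0}
  B1 = {m1, n1}
  B2 = {m4, m7, n4, n7}
  B3 = {m12, m9, n12, n9}
  B4 = {m14, m16, n14, n16}
  B5 = {m18, m19, n18, n19}
  B6 = {m3, n3}
  B7 = {m8, n8}
  B8 = {m13, n13}
  B9 = {m17, n17}
  B10 = {m5, n5}
  B11 = {m10, n10}
  B12 = {m15, n15}
  B13 = {m2, n2}
  B14 = {m6, n6}
  B15 = {m11, n11}
m0 ∈ B0, n0 ∈ B0 → same block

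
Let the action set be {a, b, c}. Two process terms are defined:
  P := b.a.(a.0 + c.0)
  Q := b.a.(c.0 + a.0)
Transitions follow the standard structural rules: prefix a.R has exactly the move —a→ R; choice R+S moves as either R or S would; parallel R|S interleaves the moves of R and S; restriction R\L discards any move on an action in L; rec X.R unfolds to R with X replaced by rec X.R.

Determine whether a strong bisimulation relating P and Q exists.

bisimilar

Reachable graph of P (4 states):
  m0 = b.a.(a.0 + c.0) :: --b--▸ m1
  m1 = a.(a.0 + c.0) :: --a--▸ m2
  m2 = a.0 + c.0 :: --a--▸ m3, --c--▸ m3
  m3 = 0 :: ·
Reachable graph of Q (4 states):
  n0 = b.a.(c.0 + a.0) :: --b--▸ n1
  n1 = a.(c.0 + a.0) :: --a--▸ n2
  n2 = c.0 + a.0 :: --a--▸ n3, --c--▸ n3
  n3 = 0 :: ·
Coarsest stable partition (strong bisimilarity classes):
  B0 = {m0, n0}
  B1 = {m1, n1}
  B2 = {m2, n2}
  B3 = {m3, n3}
m0 ∈ B0, n0 ∈ B0 → same block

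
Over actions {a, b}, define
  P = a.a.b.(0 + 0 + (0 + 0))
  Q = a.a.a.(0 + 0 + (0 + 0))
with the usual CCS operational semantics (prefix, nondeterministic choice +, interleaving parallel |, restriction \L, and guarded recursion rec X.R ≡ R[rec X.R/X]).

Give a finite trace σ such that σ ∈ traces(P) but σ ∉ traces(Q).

aab

LTS(P): 4 reachable states
  p0 = a.a.b.(0 + 0 + (0 + 0)) ⊢ —a→ p1
  p1 = a.b.(0 + 0 + (0 + 0)) ⊢ —a→ p2
  p2 = b.(0 + 0 + (0 + 0)) ⊢ —b→ p3
  p3 = 0 + 0 + (0 + 0) ⊢ deadlocked
LTS(Q): 4 reachable states
  q0 = a.a.a.(0 + 0 + (0 + 0)) ⊢ —a→ q1
  q1 = a.a.(0 + 0 + (0 + 0)) ⊢ —a→ q2
  q2 = a.(0 + 0 + (0 + 0)) ⊢ —a→ q3
  q3 = 0 + 0 + (0 + 0) ⊢ deadlocked
Run σ = ⟨aab⟩ on P: start {p0}
  after a @ step 1: {p1}
  after a @ step 2: {p2}
  after b @ step 3: {p3}
  — P admits the full trace.
Run σ = ⟨aab⟩ on Q: start {q0}
  after a @ step 1: {q1}
  after a @ step 2: {q2}
  after b @ step 3: ∅  — Q cannot continue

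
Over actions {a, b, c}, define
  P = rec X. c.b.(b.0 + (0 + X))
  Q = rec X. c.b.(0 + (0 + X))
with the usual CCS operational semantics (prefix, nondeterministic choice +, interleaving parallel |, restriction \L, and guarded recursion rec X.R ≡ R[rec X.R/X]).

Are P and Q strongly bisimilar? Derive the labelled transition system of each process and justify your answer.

NO

Reachable graph of P (4 states):
  m0 = rec X. c.b.(b.0 + (0 + X)) has moves ··c··> m1
  m1 = b.(b.0 + (0 + (rec X. c.b.(b.0 + (0 + X))))) has moves ··b··> m2
  m2 = b.0 + (0 + (rec X. c.b.(b.0 + (0 + X)))) has moves ··b··> m3, ··c··> m1
  m3 = 0 has moves stopped
Reachable graph of Q (3 states):
  n0 = rec X. c.b.(0 + (0 + X)) has moves ··c··> n1
  n1 = b.(0 + (0 + (rec X. c.b.(0 + (0 + X))))) has moves ··b··> n2
  n2 = 0 + (0 + (rec X. c.b.(0 + (0 + X)))) has moves ··c··> n1
Coarsest stable partition (strong bisimilarity classes):
  B0 = {m0}
  B1 = {m1}
  B2 = {m2}
  B3 = {m3}
  B4 = {n0, n2}
  B5 = {n1}
m0 ∈ B0, n0 ∈ B4 → different blocks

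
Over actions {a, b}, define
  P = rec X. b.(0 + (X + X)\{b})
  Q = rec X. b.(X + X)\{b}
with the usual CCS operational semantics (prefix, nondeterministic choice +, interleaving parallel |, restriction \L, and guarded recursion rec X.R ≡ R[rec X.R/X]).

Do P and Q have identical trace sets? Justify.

P's transition system — 2 states:
  m0 = rec X. b.(0 + (X + X)\{b}) → =b=> m1
  m1 = 0 + ((rec X. b.(0 + (X + X)\{b})) + (rec X. b.(0 + (X + X)\{b})))\{b} → deadlocked
Q's transition system — 2 states:
  n0 = rec X. b.(X + X)\{b} → =b=> n1
  n1 = ((rec X. b.(X + X)\{b}) + (rec X. b.(X + X)\{b}))\{b} → deadlocked
Coarsest stable partition (strong bisimilarity classes):
  B0 = {m0, n0}
  B1 = {m1, n1}
m0 ∈ B0, n0 ∈ B0 → same block
Bisimilar ⇒ trace-equivalent.

trace-equivalent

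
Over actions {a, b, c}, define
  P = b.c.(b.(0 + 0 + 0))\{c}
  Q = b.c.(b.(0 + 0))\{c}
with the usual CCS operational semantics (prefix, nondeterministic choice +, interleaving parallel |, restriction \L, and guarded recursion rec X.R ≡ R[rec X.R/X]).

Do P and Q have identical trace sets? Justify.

trace-equivalent

Reachable graph of P (4 states):
  p0 = b.c.(b.(0 + 0 + 0))\{c} → -b-> p1
  p1 = c.(b.(0 + 0 + 0))\{c} → -c-> p2
  p2 = (b.(0 + 0 + 0))\{c} → -b-> p3
  p3 = (0 + 0 + 0)\{c} → (no moves)
Reachable graph of Q (4 states):
  q0 = b.c.(b.(0 + 0))\{c} → -b-> q1
  q1 = c.(b.(0 + 0))\{c} → -c-> q2
  q2 = (b.(0 + 0))\{c} → -b-> q3
  q3 = (0 + 0)\{c} → (no moves)
Coarsest stable partition (strong bisimilarity classes):
  B0 = {p0, q0}
  B1 = {p1, q1}
  B2 = {p2, q2}
  B3 = {p3, q3}
p0 ∈ B0, q0 ∈ B0 → same block
Bisimilar ⇒ trace-equivalent.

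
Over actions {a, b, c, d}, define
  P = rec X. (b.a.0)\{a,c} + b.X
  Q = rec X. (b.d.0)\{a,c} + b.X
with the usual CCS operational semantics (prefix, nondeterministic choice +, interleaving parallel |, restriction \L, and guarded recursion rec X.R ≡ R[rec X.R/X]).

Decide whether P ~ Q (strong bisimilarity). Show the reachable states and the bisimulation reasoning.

NO

Reachable graph of P (2 states):
  m0 = rec X. (b.a.0)\{a,c} + b.X | —b→ m0, —b→ m1
  m1 = (a.0)\{a,c} | deadlocked
Reachable graph of Q (3 states):
  n0 = rec X. (b.d.0)\{a,c} + b.X | —b→ n0, —b→ n1
  n1 = (d.0)\{a,c} | —d→ n2
  n2 = 0\{a,c} | deadlocked
Partition-refinement fixed point:
  B0 = {m0}
  B1 = {m1, n2}
  B2 = {n0}
  B3 = {n1}
m0 ∈ B0, n0 ∈ B2 → different blocks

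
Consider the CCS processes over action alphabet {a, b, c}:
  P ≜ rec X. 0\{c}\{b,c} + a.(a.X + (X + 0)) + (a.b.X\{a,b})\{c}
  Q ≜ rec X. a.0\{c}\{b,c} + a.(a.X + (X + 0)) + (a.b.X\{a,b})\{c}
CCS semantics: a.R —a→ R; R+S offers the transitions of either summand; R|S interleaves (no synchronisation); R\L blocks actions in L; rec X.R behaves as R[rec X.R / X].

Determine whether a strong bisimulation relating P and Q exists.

P ≁ Q

Reachable graph of P (4 states):
  s0 = rec X. 0\{c}\{b,c} + a.(a.X + (X + 0)) + (a.b.X\{a,b})\{c} | =a=> s1, =a=> s2
  s1 = (b.(rec X. 0\{c}\{b,c} + a.(a.X + (X + 0)) + (a.b.X\{a,b})\{c})\{a,b})\{c} | =b=> s3
  s2 = a.(rec X. 0\{c}\{b,c} + a.(a.X + (X + 0)) + (a.b.X\{a,b})\{c}) + ((rec X. 0\{c}\{b,c} + a.(a.X + (X + 0)) + (a.b.X\{a,b})\{c}) + 0) | =a=> s0, =a=> s1, =a=> s2
  s3 = (rec X. 0\{c}\{b,c} + a.(a.X + (X + 0)) + (a.b.X\{a,b})\{c})\{a,b}\{c} | stopped
Reachable graph of Q (5 states):
  t0 = rec X. a.0\{c}\{b,c} + a.(a.X + (X + 0)) + (a.b.X\{a,b})\{c} | =a=> t1, =a=> t2, =a=> t3
  t1 = (b.(rec X. a.0\{c}\{b,c} + a.(a.X + (X + 0)) + (a.b.X\{a,b})\{c})\{a,b})\{c} | =b=> t4
  t2 = 0\{c}\{b,c} | stopped
  t3 = a.(rec X. a.0\{c}\{b,c} + a.(a.X + (X + 0)) + (a.b.X\{a,b})\{c}) + ((rec X. a.0\{c}\{b,c} + a.(a.X + (X + 0)) + (a.b.X\{a,b})\{c}) + 0) | =a=> t0, =a=> t1, =a=> t2, =a=> t3
  t4 = (rec X. a.0\{c}\{b,c} + a.(a.X + (X + 0)) + (a.b.X\{a,b})\{c})\{a,b}\{c} | stopped
Bisimilarity quotient blocks:
  B0 = {s0, s2}
  B1 = {s1, t1}
  B2 = {s3, t2, t4}
  B3 = {t0, t3}
s0 ∈ B0, t0 ∈ B3 → different blocks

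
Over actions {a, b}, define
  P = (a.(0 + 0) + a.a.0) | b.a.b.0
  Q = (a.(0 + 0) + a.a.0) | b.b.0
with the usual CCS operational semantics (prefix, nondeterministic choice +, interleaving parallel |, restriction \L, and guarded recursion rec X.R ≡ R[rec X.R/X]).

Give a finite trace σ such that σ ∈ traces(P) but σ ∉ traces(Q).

aaba

LTS(P): 16 reachable states
  s0 = (a.(0 + 0) + a.a.0) | b.a.b.0 | --a--▸ s1, --a--▸ s2, --b--▸ s3
  s1 = (0 + 0) | b.a.b.0 | --b--▸ s4
  s2 = a.0 | b.a.b.0 | --a--▸ s5, --b--▸ s6
  s3 = (a.(0 + 0) + a.a.0) | a.b.0 | --a--▸ s4, --a--▸ s6, --a--▸ s7
  s4 = (0 + 0) | a.b.0 | --a--▸ s8
  s5 = 0 | b.a.b.0 | --b--▸ s9
  s6 = a.0 | a.b.0 | --a--▸ s10, --a--▸ s9
  s7 = (a.(0 + 0) + a.a.0) | b.0 | --a--▸ s10, --a--▸ s8, --b--▸ s11
  s8 = (0 + 0) | b.0 | --b--▸ s12
  s9 = 0 | a.b.0 | --a--▸ s13
  s10 = a.0 | b.0 | --a--▸ s13, --b--▸ s14
  s11 = (a.(0 + 0) + a.a.0) | 0 | --a--▸ s12, --a--▸ s14
  s12 = (0 + 0) | 0 | (no moves)
  s13 = 0 | b.0 | --b--▸ s15
  s14 = a.0 | 0 | --a--▸ s15
  s15 = 0 | 0 | (no moves)
LTS(Q): 12 reachable states
  t0 = (a.(0 + 0) + a.a.0) | b.b.0 | --a--▸ t1, --a--▸ t2, --b--▸ t3
  t1 = (0 + 0) | b.b.0 | --b--▸ t4
  t2 = a.0 | b.b.0 | --a--▸ t5, --b--▸ t6
  t3 = (a.(0 + 0) + a.a.0) | b.0 | --a--▸ t4, --a--▸ t6, --b--▸ t7
  t4 = (0 + 0) | b.0 | --b--▸ t8
  t5 = 0 | b.b.0 | --b--▸ t9
  t6 = a.0 | b.0 | --a--▸ t9, --b--▸ t10
  t7 = (a.(0 + 0) + a.a.0) | 0 | --a--▸ t10, --a--▸ t8
  t8 = (0 + 0) | 0 | (no moves)
  t9 = 0 | b.0 | --b--▸ t11
  t10 = a.0 | 0 | --a--▸ t11
  t11 = 0 | 0 | (no moves)
Trace ⟨aaba⟩ through P, begin at {s0}:
  step 1 (a): {s1, s2}
  step 2 (a): {s5}
  step 3 (b): {s9}
  step 4 (a): {s13}
  ✓ P
Trace ⟨aaba⟩ through Q, begin at {t0}:
  step 1 (a): {t1, t2}
  step 2 (a): {t5}
  step 3 (b): {t9}
  step 4 (a): ∅ (Q stuck)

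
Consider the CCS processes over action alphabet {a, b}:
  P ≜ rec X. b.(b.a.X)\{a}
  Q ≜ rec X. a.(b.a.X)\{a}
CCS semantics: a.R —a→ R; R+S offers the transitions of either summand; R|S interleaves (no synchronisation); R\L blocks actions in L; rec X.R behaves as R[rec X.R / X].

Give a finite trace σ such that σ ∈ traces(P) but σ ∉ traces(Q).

P's transition system — 3 states:
  s0 = rec X. b.(b.a.X)\{a} | --b--▸ s1
  s1 = (b.a.(rec X. b.(b.a.X)\{a}))\{a} | --b--▸ s2
  s2 = (a.(rec X. b.(b.a.X)\{a}))\{a} | ∅
Q's transition system — 3 states:
  t0 = rec X. a.(b.a.X)\{a} | --a--▸ t1
  t1 = (b.a.(rec X. a.(b.a.X)\{a}))\{a} | --b--▸ t2
  t2 = (a.(rec X. a.(b.a.X)\{a}))\{a} | ∅
Run σ = ⟨b⟩ on P: start {s0}
  after b @ step 1: {s1}
  P completes σ.
Run σ = ⟨b⟩ on Q: start {t0}
  after b @ step 1: ∅ (Q stuck)

b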